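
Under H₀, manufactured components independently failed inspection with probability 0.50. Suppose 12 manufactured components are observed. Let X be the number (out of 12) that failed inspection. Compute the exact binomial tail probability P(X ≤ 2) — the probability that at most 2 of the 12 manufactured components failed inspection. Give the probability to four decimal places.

P = 0.0193

X ~ Binomial(n=12, p=0.50).
P(X ≤ 2) = C(12,0)·0.50^0·0.50^12 + C(12,1)·0.50^1·0.50^11 + C(12,2)·0.50^2·0.50^10.
= 0.000244 + 0.002930 + 0.016113 = 0.0193.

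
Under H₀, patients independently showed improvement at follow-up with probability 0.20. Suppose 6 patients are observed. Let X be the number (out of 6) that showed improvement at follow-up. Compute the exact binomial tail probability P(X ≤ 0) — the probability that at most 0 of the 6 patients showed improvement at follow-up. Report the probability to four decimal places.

X is binomial with n = 6 and p = 0.20.
P(X ≤ 0) = C(6,0)·0.20^0·0.80^6.
= 0.262144 = 0.2621.

P = 0.2621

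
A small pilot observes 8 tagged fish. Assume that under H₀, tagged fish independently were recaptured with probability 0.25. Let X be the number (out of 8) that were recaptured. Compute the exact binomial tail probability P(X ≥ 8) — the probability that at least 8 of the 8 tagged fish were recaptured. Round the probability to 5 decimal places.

P = 0.00002

X is binomial with n = 8 and p = 0.25.
P(X ≥ 8) = C(8,8)·0.25^8·0.75^0.
= 0.000015 = 0.00002.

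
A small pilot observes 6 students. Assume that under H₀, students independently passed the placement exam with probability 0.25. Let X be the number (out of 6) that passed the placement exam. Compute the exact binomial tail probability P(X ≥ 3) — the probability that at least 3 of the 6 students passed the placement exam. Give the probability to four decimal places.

X ~ Binomial(n=6, p=0.25).
P(X ≥ 3) = C(6,3)·0.25^3·0.75^3 + C(6,4)·0.25^4·0.75^2 + C(6,5)·0.25^5·0.75^1 + C(6,6)·0.25^6·0.75^0.
= 0.131836 + 0.032959 + 0.004395 + 0.000244 = 0.1694.

P = 0.1694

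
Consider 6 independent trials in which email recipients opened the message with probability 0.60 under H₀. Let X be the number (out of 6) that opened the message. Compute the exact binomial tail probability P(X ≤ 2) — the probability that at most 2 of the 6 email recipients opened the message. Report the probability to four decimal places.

X ~ Binomial(n=6, p=0.60).
P(X ≤ 2) = C(6,0)·0.60^0·0.40^6 + C(6,1)·0.60^1·0.40^5 + C(6,2)·0.60^2·0.40^4.
= 0.004096 + 0.036864 + 0.138240 = 0.1792.

P = 0.1792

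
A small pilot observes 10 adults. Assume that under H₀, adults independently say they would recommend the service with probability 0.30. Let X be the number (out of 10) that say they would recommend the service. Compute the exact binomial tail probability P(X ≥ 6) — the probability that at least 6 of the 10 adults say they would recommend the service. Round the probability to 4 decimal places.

X ~ Binomial(n=10, p=0.30).
P(X ≥ 6) = Σ_{j=6}^{10} C(10,j)·0.30^j·0.70^{10−j}.
= 0.036757 + 0.009002 + 0.001447 + 0.000138 + 0.000006 = 0.0473.

P = 0.0473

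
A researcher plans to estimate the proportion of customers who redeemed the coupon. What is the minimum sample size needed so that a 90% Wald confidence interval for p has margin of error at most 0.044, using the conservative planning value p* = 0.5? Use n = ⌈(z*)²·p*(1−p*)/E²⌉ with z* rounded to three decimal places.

n = 350

z* = 1.645 at the 90% level.
p*(1−p*) = 0.50·0.50 = 0.2500.
(z*)²·p*(1−p*)/E² = 2.706025·0.2500/0.001936 = 349.435.
Rounding up, n = 350.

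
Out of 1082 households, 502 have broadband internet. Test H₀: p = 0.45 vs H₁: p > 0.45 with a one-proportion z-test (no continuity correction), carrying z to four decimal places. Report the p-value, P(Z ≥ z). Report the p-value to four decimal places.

Sample proportion p̂ = 502/1082 = 0.46396.
Null standard error: √(0.45·0.55/1082) = √0.000228743 = 0.015124.
z = (p̂ − p₀)/SE = (502/1082 − 0.45)/0.015124 ≈ 0.9227.
p-value = P(Z ≥ z) with z = 0.9227 → 0.1781.

p-value = 0.1781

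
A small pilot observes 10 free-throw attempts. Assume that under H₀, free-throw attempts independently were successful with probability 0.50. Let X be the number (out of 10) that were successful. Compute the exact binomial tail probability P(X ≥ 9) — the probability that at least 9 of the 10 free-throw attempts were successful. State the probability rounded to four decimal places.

P = 0.0107

X ~ Binomial(n=10, p=0.50).
P(X ≥ 9) = C(10,9)·0.50^9·0.50^1 + C(10,10)·0.50^10·0.50^0.
= 0.009766 + 0.000977 = 0.0107.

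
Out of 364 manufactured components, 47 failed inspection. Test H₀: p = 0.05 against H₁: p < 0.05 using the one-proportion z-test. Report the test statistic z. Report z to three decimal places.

p̂ = 47/364 = 0.12912.
Null standard error: √(0.05·0.95/364) = √0.000130495 = 0.011423.
z = (0.12912 − 0.05)/0.011423 = 0.07912/0.011423 = 6.926.

z = 6.926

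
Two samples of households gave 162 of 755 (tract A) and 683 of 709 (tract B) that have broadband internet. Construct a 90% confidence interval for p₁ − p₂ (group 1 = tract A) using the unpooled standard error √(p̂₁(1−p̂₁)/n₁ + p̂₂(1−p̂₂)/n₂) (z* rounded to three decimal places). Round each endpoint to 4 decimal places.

p̂₁ = 162/755 = 0.21457, p̂₂ = 683/709 = 0.96333; p̂₁ − p̂₂ = -0.74876.
SE = √(0.000223218 + 0.000049826) = √0.000273044 = 0.016524.
For 90% confidence, z* = 1.645. Margin of error = 0.02718.
Interval: -0.74876 ± 0.02718 → (-0.7759, -0.7216).

(-0.7759, -0.7216)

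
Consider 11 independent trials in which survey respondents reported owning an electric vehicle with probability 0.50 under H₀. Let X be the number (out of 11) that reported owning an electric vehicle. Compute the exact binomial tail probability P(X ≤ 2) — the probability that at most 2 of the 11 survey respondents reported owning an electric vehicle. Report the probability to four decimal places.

P = 0.0327

X is binomial with n = 11 and p = 0.50.
P(X ≤ 2) = C(11,0)·0.50^0·0.50^11 + C(11,1)·0.50^1·0.50^10 + C(11,2)·0.50^2·0.50^9.
= 0.000488 + 0.005371 + 0.026855 = 0.0327.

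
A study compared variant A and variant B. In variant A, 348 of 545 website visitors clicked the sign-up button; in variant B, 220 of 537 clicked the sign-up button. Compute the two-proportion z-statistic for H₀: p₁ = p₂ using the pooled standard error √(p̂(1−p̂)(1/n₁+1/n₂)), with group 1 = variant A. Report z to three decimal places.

p̂₁ = 348/545 = 0.63853, p̂₂ = 220/537 = 0.40968.
Pooling: p̂ = 568/1082 = 0.52495.
Pooled SE = √[0.2493773·0.00369706] ≈ 0.030364.
z = 0.22885/0.030364 = 7.537.

z = 7.537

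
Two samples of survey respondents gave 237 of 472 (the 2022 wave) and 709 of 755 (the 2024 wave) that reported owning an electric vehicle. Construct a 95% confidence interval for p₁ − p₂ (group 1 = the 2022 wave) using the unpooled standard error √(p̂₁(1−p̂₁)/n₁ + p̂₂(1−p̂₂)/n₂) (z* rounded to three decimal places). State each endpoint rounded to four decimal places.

p̂₁ = 0.50212, p̂₂ = 0.93907, so the observed difference is -0.43695.
Unpooled SE = √(p̂₁(1−p̂₁)/n₁ + p̂₂(1−p̂₂)/n₂) = √(0.000529652 + 0.000075782) = 0.024606.
For 95% confidence, z* = 1.960. Margin of error = 0.04823.
So the interval runs from -0.4852 to -0.3887.

(-0.4852, -0.3887)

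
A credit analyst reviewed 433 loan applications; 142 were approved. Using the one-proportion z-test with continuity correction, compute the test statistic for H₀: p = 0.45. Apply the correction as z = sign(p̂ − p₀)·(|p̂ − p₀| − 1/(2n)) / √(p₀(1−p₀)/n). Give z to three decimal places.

p̂ = 142/433 = 0.32794. p̂ − p₀ = -0.122055.
Continuity correction 1/(2n) = 1/866 = 0.001155.
Corrected numerator: |-0.122055| − 0.001155 = 0.120900.
Null standard error: √(0.45·0.55/433) = √0.000571594 = 0.023908.
z = (−)0.120900/0.023908 = -5.057.

z = -5.057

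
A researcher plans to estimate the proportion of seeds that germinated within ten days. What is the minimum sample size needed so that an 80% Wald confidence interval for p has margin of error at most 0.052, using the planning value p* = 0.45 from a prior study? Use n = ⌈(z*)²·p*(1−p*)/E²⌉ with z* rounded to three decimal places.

n = 151

The 80% critical value is z* = 1.282.
p*(1−p*) = 0.45·0.55 = 0.2475.
(z*)²·p*(1−p*)/E² = 1.643524·0.2475/0.002704 = 150.434.
Rounding up, n = 151.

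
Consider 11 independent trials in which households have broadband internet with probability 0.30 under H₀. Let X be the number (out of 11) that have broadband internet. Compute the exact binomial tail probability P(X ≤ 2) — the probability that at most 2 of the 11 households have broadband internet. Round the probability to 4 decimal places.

X is binomial with n = 11 and p = 0.30.
P(X ≤ 2) = C(11,0)·0.30^0·0.70^11 + C(11,1)·0.30^1·0.70^10 + C(11,2)·0.30^2·0.70^9.
= 0.019773 + 0.093217 + 0.199750 = 0.3127.

P = 0.3127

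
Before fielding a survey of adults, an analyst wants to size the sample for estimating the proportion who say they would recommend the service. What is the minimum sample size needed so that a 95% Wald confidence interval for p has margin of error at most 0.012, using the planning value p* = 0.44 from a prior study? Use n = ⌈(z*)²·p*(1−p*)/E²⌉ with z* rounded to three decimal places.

n = 6574

For 95% confidence, z* = 1.960.
p*(1−p*) = 0.44·0.56 = 0.2464.
(z*)²·p*(1−p*)/E² = 3.841600·0.2464/0.000144 = 6573.404.
Rounding up, n = 6574.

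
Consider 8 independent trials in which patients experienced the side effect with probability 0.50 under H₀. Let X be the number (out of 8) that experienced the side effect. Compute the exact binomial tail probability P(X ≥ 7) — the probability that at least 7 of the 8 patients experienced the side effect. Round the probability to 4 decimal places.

P = 0.0352

X ~ Binomial(n=8, p=0.50).
P(X ≥ 7) = C(8,7)·0.50^7·0.50^1 + C(8,8)·0.50^8·0.50^0.
= 0.031250 + 0.003906 = 0.0352.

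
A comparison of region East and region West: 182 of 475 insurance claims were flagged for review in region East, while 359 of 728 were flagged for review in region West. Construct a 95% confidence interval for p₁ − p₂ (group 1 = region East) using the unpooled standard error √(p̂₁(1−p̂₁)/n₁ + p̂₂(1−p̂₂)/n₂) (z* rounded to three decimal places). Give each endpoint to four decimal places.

p̂₁ = 182/475 = 0.38316, p̂₂ = 359/728 = 0.49313; p̂₁ − p̂₂ = -0.10997.
Unpooled SE = √(p̂₁(1−p̂₁)/n₁ + p̂₂(1−p̂₂)/n₂) = √(0.000497575 + 0.000343342) = 0.028999.
The 95% critical value is z* = 1.960. Margin = 1.960·0.028999 = 0.05684.
So the interval runs from -0.1668 to -0.0531.

(-0.1668, -0.0531)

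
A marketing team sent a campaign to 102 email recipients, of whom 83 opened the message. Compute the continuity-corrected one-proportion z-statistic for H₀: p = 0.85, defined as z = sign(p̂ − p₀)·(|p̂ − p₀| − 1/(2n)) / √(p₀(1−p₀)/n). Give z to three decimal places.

z = -0.887

The sample proportion is 83/102 = 0.81373. p̂ − p₀ = -0.036275.
Continuity correction 1/(2n) = 1/204 = 0.004902.
Corrected numerator: |-0.036275| − 0.004902 = 0.031373.
SE₀ = √(0.85·0.15/102) = 0.035355.
z = −0.031373/0.035355 = -0.887.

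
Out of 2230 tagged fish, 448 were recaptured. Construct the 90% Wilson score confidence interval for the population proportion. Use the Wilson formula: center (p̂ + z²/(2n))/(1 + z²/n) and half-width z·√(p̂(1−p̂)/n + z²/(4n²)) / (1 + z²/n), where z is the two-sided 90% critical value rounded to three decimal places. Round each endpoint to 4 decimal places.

(0.1873, 0.2152)

Here p̂ = 448/2230 = 0.20090 and z = 1.645 (z² = 2.706025).
Denominator 1 + z²/n = 1 + 2.706025/2230 = 1.001213.
Center = (0.20090 + 0.000607)/1.001213 = 0.20126.
Radicand: p̂(1−p̂)/n + z²/(4n²) = 0.000071990 + 0.000000136 = 0.000072126.
Half-width = z·√(radicand)/denom = 1.645·0.008493/1.001213 = 0.01395.
CI: 0.20126 ± 0.01395 = (0.1873, 0.2152).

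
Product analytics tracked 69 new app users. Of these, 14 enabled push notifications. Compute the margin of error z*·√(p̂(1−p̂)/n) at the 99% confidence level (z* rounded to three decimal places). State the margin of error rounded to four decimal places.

ME = 0.1247

The sample proportion is 14/69 = 0.20290.
Standard error of p̂: √(0.161731/69) = √0.002343924 = 0.048414.
z* = 2.576 at the 99% level.
So ME = 0.1247.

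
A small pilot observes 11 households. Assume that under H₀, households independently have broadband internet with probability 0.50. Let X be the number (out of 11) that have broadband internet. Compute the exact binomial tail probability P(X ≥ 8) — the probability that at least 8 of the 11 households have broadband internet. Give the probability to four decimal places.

P = 0.1133

X is binomial with n = 11 and p = 0.50.
P(X ≥ 8) = C(11,8)·0.50^8·0.50^3 + C(11,9)·0.50^9·0.50^2 + C(11,10)·0.50^10·0.50^1 + C(11,11)·0.50^11·0.50^0.
= 0.080566 + 0.026855 + 0.005371 + 0.000488 = 0.1133.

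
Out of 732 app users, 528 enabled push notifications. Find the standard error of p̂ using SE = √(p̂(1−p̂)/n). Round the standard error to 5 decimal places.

SE = 0.01657

With x = 528 successes in n = 732, p̂ = 0.72131.
p̂(1−p̂) = 0.201022.
SE = √(0.201022/732) = √0.000274620 = 0.01657.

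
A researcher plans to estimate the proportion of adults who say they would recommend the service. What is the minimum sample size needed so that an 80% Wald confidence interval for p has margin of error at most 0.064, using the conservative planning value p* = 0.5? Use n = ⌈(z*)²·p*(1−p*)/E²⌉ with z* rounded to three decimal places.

z* = 1.282 at the 80% level.
p*(1−p*) = 0.50·0.50 = 0.2500.
(z*)²·p*(1−p*)/E² = 1.643524·0.2500/0.004096 = 100.313.
Rounding up, n = 101.

n = 101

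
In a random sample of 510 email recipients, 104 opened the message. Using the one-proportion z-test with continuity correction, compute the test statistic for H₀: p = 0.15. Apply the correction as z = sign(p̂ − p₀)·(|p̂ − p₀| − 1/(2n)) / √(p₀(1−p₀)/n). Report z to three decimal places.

With x = 104 successes in n = 510, p̂ = 0.20392. p̂ − p₀ = 0.053922.
1/(2n) = 0.000980.
Corrected numerator: |0.053922| − 0.000980 = 0.052942.
Under H₀, SE = √(p₀(1−p₀)/n) = √(0.15·0.85/510) = √0.000250000 = 0.015811.
z = +0.052942/0.015811 = 3.348.

z = 3.348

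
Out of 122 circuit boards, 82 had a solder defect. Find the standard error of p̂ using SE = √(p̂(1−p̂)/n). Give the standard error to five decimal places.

SE = 0.04250

Sample proportion p̂ = 82/122 = 0.67213.
p̂(1−p̂) = 0.67213·0.32787 = 0.220371.
SE = √(0.220371/122) = √0.001806320 = 0.04250.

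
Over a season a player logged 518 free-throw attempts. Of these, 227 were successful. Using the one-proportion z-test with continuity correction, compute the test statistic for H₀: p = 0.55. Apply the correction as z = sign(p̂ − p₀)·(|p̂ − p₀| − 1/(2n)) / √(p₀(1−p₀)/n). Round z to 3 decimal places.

Sample proportion p̂ = 227/518 = 0.43822. p̂ − p₀ = -0.111776.
Continuity correction 1/(2n) = 1/1036 = 0.000965.
Corrected numerator: |-0.111776| − 0.000965 = 0.110811.
SE₀ = √(0.55·0.45/518) = 0.021859.
z = (−)0.110811/0.021859 = -5.069.

z = -5.069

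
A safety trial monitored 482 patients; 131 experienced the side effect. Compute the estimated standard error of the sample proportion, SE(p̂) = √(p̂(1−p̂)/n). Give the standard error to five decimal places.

SE = 0.02026

p̂ = 131/482 = 0.27178.
p̂(1−p̂) = 0.197916.
SE = √(0.197916/482) = √0.000410614 = 0.02026.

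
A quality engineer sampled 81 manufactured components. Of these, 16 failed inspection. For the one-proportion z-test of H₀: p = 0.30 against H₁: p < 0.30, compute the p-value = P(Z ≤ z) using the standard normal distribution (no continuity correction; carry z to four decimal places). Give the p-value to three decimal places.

Sample proportion p̂ = 16/81 = 0.19753.
Under H₀, SE = √(p₀(1−p₀)/n) = √(0.30·0.70/81) = √0.002592593 = 0.050918.
z = (p̂ − p₀)/SE = (16/81 − 0.30)/0.050918 ≈ -2.0125.
p-value = P(Z ≤ z) with z = -2.0125 → 0.022.

p-value = 0.022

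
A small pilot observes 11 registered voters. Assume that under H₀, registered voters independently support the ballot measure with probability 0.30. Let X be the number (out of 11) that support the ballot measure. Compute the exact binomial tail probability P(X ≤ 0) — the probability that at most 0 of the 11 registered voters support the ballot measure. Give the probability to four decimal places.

X is binomial with n = 11 and p = 0.30.
P(X ≤ 0) = C(11,0)·0.30^0·0.70^11.
= 0.019773 = 0.0198.

P = 0.0198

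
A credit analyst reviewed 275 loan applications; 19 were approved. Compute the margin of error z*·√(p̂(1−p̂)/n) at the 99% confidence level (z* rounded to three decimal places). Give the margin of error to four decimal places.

Sample proportion p̂ = 19/275 = 0.06909.
Standard error of p̂: √(0.064317/275) = √0.000233881 = 0.015293.
The 99% critical value is z* = 2.576.
ME = 2.576·0.015293 = 0.0394.

ME = 0.0394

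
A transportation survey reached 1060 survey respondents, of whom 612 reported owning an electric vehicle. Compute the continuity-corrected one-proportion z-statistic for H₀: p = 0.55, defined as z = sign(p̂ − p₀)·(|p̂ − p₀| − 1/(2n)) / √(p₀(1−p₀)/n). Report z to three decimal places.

The sample proportion is 612/1060 = 0.57736. p̂ − p₀ = 0.027358.
1/(2n) = 0.000472.
Corrected numerator: |0.027358| − 0.000472 = 0.026886.
Under H₀, SE = √(p₀(1−p₀)/n) = √(0.55·0.45/1060) = √0.000233491 = 0.015280.
z = +0.026886/0.015280 = 1.760.

z = 1.760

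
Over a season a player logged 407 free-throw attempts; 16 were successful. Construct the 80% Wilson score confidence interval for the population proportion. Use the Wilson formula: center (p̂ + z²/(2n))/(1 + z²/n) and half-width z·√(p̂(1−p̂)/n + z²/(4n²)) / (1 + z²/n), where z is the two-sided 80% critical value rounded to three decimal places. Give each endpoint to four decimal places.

(0.0287, 0.0536)

Here p̂ = 16/407 = 0.03931 and z = 1.282 (z² = 1.643524).
Denominator 1 + z²/n = 1 + 1.643524/407 = 1.004038.
Adjusted center: (0.03931 + z²/(2n))/1.004038 = 0.04116.
Radicand: p̂(1−p̂)/n + z²/(4n²) = 0.000092793 + 0.000002480 = 0.000095273.
Half-width = z·√(radicand)/denom = 1.282·0.009761/1.004038 = 0.01246.
Interval: 0.04116 ± 0.01246 → (0.0287, 0.0536).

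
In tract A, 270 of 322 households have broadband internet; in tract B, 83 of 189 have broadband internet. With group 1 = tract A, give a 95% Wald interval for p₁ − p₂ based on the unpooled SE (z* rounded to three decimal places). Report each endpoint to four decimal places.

p̂₁ = 270/322 = 0.83851, p̂₂ = 83/189 = 0.43915; p̂₁ − p̂₂ = 0.39936.
SE = √(0.000420532 + 0.001303162) = √0.001723694 = 0.041517.
z* = 1.960 at the 95% level. Margin = 1.960·0.041517 = 0.08137.
CI: 0.39936 ± 0.08137 = (0.3180, 0.4807).

(0.3180, 0.4807)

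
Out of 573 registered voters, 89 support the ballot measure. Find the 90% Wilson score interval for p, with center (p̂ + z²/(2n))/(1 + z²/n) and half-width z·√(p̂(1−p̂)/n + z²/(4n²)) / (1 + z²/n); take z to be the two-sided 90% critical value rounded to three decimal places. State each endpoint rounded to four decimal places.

(0.1321, 0.1818)

Here p̂ = 89/573 = 0.15532 and z = 1.645 (z² = 2.706025).
Denominator 1 + z²/n = 1 + 2.706025/573 = 1.004723.
Adjusted center: (0.15532 + z²/(2n))/1.004723 = 0.15694.
Radicand: p̂(1−p̂)/n + z²/(4n²) = 0.000228966 + 0.000002060 = 0.000231026.
Half-width = 1.645·√0.000231026/1.004723 = 0.02489.
So the interval runs from 0.1321 to 0.1818.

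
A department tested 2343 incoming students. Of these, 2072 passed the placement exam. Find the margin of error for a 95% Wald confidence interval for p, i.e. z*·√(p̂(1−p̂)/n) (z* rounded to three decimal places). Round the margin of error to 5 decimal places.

Sample proportion p̂ = 2072/2343 = 0.88434.
Standard error of p̂: √(0.102286/2343) = √0.000043656 = 0.006607.
z* = 1.960 at the 95% level.
Margin of error = z*·SE = 1.960 × 0.006607 = 0.01295.

ME = 0.01295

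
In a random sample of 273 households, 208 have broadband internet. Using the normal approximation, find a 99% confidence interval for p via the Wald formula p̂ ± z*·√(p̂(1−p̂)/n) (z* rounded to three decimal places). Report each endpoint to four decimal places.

(0.6955, 0.8283)

Sample proportion p̂ = 208/273 = 0.76190.
SE(p̂) = √(0.76190·0.23810/273) = 0.025778.
z* = 2.576 at the 99% level.
Margin = 2.576·0.025778 = 0.06640.
Interval: 0.76190 ± 0.06640 → (0.6955, 0.8283).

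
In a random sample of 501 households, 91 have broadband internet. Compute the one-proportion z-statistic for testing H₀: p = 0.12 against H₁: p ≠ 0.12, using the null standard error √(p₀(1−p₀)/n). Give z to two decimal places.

z = 4.25

p̂ = 91/501 = 0.18164.
SE₀ = √(0.12·0.88/501) = 0.014518.
z = (0.18164 − 0.12)/0.014518 = 0.06164/0.014518 = 4.25.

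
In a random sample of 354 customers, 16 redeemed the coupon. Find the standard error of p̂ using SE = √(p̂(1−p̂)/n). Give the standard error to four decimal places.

SE = 0.0110

The sample proportion is 16/354 = 0.04520.
p̂(1−p̂) = 0.04520·0.95480 = 0.043157.
Dividing by n and taking the root: √0.000121912 = 0.0110.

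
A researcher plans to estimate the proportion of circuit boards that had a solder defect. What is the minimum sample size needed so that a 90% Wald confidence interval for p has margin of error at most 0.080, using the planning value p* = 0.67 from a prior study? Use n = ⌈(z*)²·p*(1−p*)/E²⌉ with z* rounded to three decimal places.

n = 94

The 90% critical value is z* = 1.645.
p*(1−p*) = 0.67·0.33 = 0.2211.
Required n before rounding: 2.706025 × 0.2211 / 0.080² = 93.485.
Rounding up, n = 94.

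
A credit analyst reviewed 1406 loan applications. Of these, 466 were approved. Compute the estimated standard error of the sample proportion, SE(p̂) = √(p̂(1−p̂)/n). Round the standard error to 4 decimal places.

Sample proportion p̂ = 466/1406 = 0.33144.
p̂(1−p̂) = 0.33144·0.66856 = 0.221588.
SE = √(0.221588/1406) = 0.0126.

SE = 0.0126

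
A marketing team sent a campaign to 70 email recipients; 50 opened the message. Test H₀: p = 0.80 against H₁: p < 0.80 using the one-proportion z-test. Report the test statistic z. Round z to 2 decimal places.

z = -1.79

With x = 50 successes in n = 70, p̂ = 0.71429.
Null standard error: √(0.80·0.20/70) = √0.002285714 = 0.047809.
z = (p̂ − p₀)/SE = (0.71429 − 0.80)/0.047809 = -1.79.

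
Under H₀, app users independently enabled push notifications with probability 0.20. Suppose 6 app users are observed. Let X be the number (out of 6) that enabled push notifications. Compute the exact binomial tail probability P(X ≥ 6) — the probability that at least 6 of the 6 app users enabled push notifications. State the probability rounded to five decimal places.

P = 0.00006

X is binomial with n = 6 and p = 0.20.
P(X ≥ 6) = C(6,6)·0.20^6·0.80^0.
= 0.000064 = 0.00006.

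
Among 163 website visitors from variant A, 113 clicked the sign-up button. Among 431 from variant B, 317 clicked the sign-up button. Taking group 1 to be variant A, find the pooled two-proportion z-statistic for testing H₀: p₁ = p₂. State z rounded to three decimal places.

z = -1.028

Sample proportions: p̂₁ = 113/163 = 0.69325 and p̂₂ = 317/431 = 0.73550.
Pooled p̂ = (113+317)/(163+431) = 430/594 = 0.72391.
Pooled SE = √[0.1998662·0.00845515] ≈ 0.041108.
z = (p̂₁ − p̂₂)/SE = (0.69325 − 0.73550)/0.041108 = -0.04225/0.041108 = -1.028.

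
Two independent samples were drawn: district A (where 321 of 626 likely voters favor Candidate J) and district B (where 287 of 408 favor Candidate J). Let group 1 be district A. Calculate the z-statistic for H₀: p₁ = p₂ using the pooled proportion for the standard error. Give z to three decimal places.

p̂₁ = 321/626 = 0.51278, p̂₂ = 287/408 = 0.70343.
Pooled p̂ = (321+287)/(626+408) = 608/1034 = 0.58801.
SE = √[p̂(1−p̂)(1/n₁+1/n₂)] = √[0.58801·0.41199·(1/626+1/408)] ≈ 0.031317.
z = -0.19065/0.031317 = -6.088.

z = -6.088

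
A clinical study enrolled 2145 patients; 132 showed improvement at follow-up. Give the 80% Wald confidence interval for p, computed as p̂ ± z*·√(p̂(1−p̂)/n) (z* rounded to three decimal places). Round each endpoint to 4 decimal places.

(0.0549, 0.0682)

Sample proportion p̂ = 132/2145 = 0.06154.
Standard error of p̂: √(0.057751/2145) = √0.000026924 = 0.005189.
z* = 1.282 at the 80% level.
Margin = 1.282·0.005189 = 0.00665.
So the interval runs from 0.0549 to 0.0682.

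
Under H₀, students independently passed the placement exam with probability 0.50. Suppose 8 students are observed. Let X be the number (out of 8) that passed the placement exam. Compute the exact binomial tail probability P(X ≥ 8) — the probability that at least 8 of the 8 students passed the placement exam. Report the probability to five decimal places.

X ~ Binomial(n=8, p=0.50).
P(X ≥ 8) = C(8,8)·0.50^8·0.50^0.
= 0.003906 = 0.00391.

P = 0.00391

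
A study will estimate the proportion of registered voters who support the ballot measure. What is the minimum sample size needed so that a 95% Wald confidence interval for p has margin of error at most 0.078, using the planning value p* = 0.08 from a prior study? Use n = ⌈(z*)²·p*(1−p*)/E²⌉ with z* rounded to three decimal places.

z* = 1.960 at the 95% level.
p*(1−p*) = 0.08·0.92 = 0.0736.
(z*)²·p*(1−p*)/E² = 3.841600·0.0736/0.006084 = 46.473.
⌈46.473⌉ = 47.

n = 47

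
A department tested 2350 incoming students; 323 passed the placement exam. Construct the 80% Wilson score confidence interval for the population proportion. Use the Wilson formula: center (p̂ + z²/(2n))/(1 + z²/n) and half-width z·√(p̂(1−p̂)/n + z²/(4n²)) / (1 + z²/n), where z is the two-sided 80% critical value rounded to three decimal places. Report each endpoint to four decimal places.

Here p̂ = 323/2350 = 0.13745 and z = 1.282 (z² = 1.643524).
Denominator 1 + z²/n = 1 + 1.643524/2350 = 1.000699.
Center = (0.13745 + 0.000350)/1.000699 = 0.13770.
Radicand: p̂(1−p̂)/n + z²/(4n²) = 0.000050449 + 0.000000074 = 0.000050523.
Half-width = 1.282·√0.000050523/1.000699 = 0.00911.
CI: 0.13770 ± 0.00911 = (0.1286, 0.1468).

(0.1286, 0.1468)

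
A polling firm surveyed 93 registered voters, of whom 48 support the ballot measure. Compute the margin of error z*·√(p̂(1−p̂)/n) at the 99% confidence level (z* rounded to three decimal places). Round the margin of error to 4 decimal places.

The sample proportion is 48/93 = 0.51613.
SE(p̂) = √(0.51613·0.48387/93) = 0.051821.
For 99% confidence, z* = 2.576.
So ME = 0.1335.

ME = 0.1335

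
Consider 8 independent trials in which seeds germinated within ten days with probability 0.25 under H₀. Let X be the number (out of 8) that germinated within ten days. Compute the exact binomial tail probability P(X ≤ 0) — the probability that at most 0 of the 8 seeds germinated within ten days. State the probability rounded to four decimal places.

X ~ Binomial(n=8, p=0.25).
P(X ≤ 0) = C(8,0)·0.25^0·0.75^8.
= 0.100113 = 0.1001.

P = 0.1001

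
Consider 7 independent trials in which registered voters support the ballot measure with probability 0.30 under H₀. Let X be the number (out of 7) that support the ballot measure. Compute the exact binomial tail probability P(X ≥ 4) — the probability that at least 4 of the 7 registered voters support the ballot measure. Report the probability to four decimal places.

X ~ Binomial(n=7, p=0.30).
P(X ≥ 4) = C(7,4)·0.30^4·0.70^3 + C(7,5)·0.30^5·0.70^2 + C(7,6)·0.30^6·0.70^1 + C(7,7)·0.30^7·0.70^0.
= 0.097240 + 0.025005 + 0.003572 + 0.000219 = 0.1260.

P = 0.1260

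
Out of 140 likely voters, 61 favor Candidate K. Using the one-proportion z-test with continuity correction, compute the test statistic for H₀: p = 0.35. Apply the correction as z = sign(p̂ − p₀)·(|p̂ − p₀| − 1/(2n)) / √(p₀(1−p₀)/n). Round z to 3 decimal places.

z = 2.038

With x = 61 successes in n = 140, p̂ = 0.43571. p̂ − p₀ = 0.085714.
1/(2n) = 0.003571.
Corrected numerator: |0.085714| − 0.003571 = 0.082143.
SE₀ = √(0.35·0.65/140) = 0.040311.
z = +0.082143/0.040311 = 2.038.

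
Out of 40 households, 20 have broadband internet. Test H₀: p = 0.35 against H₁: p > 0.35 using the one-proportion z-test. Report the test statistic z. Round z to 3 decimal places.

z = 1.989

p̂ = 20/40 = 0.50000.
Under H₀, SE = √(p₀(1−p₀)/n) = √(0.35·0.65/40) = √0.005687500 = 0.075416.
z = (p̂ − p₀)/SE = (0.50000 − 0.35)/0.075416 = 1.989.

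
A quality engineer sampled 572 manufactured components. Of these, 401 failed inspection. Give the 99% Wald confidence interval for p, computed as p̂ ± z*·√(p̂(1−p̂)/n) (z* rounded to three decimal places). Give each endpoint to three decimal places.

p̂ = 401/572 = 0.70105.
SE(p̂) = √(0.70105·0.29895/572) = 0.019142.
The 99% critical value is z* = 2.576.
Margin = 2.576·0.019142 = 0.04931.
Interval: 0.70105 ± 0.04931 → (0.652, 0.750).

(0.652, 0.750)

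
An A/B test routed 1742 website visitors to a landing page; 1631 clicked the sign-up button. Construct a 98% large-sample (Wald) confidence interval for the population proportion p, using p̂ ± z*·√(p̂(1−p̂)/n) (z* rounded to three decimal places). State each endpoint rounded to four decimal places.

(0.9227, 0.9499)

With x = 1631 successes in n = 1742, p̂ = 0.93628.
SE(p̂) = √(0.93628·0.06372/1742) = 0.005852.
For 98% confidence, z* = 2.326.
Margin = 2.326·0.005852 = 0.01361.
CI: 0.93628 ± 0.01361 = (0.9227, 0.9499).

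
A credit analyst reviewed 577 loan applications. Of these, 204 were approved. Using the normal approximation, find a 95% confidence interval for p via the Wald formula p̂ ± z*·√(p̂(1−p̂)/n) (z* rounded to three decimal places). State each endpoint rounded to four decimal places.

The sample proportion is 204/577 = 0.35355.
SE(p̂) = √(0.35355·0.64645/577) = 0.019902.
The 95% critical value is z* = 1.960.
Margin of error: 1.960 × 0.019902 = 0.03901.
So the interval runs from 0.3145 to 0.3926.

(0.3145, 0.3926)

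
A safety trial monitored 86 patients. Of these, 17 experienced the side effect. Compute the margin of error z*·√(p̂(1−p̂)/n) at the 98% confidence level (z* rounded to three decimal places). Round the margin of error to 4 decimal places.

ME = 0.0999

p̂ = 17/86 = 0.19767.
Standard error of p̂: √(0.158599/86) = √0.001844177 = 0.042944.
The 98% critical value is z* = 2.326.
So ME = 0.0999.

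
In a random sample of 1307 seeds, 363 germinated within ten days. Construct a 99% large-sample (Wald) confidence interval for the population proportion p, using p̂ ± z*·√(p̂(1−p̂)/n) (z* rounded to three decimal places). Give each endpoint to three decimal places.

With x = 363 successes in n = 1307, p̂ = 0.27774.
SE = √(p̂(1−p̂)/n) = √(0.200598/1307) = 0.012389.
z* = 2.576 at the 99% level.
Margin = 2.576·0.012389 = 0.03191.
Interval: 0.27774 ± 0.03191 → (0.246, 0.310).

(0.246, 0.310)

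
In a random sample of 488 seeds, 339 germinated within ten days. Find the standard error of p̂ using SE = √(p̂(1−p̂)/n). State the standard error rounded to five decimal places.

SE = 0.02085

With x = 339 successes in n = 488, p̂ = 0.69467.
p̂(1−p̂) = 0.69467·0.30533 = 0.212104.
SE = √(0.212104/488) = √0.000434639 = 0.02085.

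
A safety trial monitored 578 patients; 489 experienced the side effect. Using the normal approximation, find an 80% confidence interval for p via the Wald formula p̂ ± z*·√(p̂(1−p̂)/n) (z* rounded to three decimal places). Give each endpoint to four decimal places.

(0.8268, 0.8653)

The sample proportion is 489/578 = 0.84602.
SE = √(p̂(1−p̂)/n) = √(0.130270/578) = 0.015013.
The 80% critical value is z* = 1.282.
Margin = 1.282·0.015013 = 0.01925.
CI: 0.84602 ± 0.01925 = (0.8268, 0.8653).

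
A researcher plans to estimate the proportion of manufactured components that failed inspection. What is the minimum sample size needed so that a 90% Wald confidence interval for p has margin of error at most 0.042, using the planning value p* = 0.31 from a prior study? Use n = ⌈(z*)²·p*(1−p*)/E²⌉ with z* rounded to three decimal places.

n = 329

For 90% confidence, z* = 1.645.
p*(1−p*) = 0.2139.
(z*)²·p*(1−p*)/E² = 2.706025·0.2139/0.001764 = 328.129.
⌈328.129⌉ = 329.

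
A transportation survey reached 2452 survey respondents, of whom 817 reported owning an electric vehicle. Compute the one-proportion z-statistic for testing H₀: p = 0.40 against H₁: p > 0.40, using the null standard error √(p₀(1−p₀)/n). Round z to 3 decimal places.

p̂ = 817/2452 = 0.33320.
Null standard error: √(0.40·0.60/2452) = √0.000097879 = 0.009893.
Test statistic: z = -0.06680/0.009893 = -6.752.

z = -6.752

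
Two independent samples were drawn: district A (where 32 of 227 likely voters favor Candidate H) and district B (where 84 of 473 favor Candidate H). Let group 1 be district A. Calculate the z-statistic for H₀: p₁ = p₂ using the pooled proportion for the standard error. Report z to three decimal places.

Sample proportions: p̂₁ = 32/227 = 0.14097 and p̂₂ = 84/473 = 0.17759.
Pooling: p̂ = 116/700 = 0.16571.
SE = √[p̂(1−p̂)(1/n₁+1/n₂)] = √[0.16571·0.83429·(1/227+1/473)] ≈ 0.030022.
z = (p̂₁ − p̂₂)/SE = (0.14097 − 0.17759)/0.030022 = -0.03662/0.030022 = -1.220.

z = -1.220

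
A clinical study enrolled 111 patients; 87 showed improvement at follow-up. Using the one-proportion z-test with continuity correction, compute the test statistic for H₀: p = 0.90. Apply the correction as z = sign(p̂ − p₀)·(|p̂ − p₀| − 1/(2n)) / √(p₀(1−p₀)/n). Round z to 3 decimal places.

z = -3.923

The sample proportion is 87/111 = 0.78378. p̂ − p₀ = -0.116216.
1/(2n) = 0.004505.
Corrected numerator: |-0.116216| − 0.004505 = 0.111711.
Null standard error: √(0.90·0.10/111) = √0.000810811 = 0.028475.
z = (−)0.111711/0.028475 = -3.923.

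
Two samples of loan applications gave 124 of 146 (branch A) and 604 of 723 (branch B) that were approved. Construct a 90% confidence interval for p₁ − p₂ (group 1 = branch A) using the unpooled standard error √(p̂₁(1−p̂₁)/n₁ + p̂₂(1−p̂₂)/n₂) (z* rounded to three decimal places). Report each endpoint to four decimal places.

p̂₁ = 124/146 = 0.84932, p̂₂ = 604/723 = 0.83541; p̂₁ − p̂₂ = 0.01391.
Unpooled SE = √(p̂₁(1−p̂₁)/n₁ + p̂₂(1−p̂₂)/n₂) = √(0.000876568 + 0.000190182) = 0.032661.
For 90% confidence, z* = 1.645. Margin of error = 0.05373.
Interval: 0.01391 ± 0.05373 → (-0.0398, 0.0676).

(-0.0398, 0.0676)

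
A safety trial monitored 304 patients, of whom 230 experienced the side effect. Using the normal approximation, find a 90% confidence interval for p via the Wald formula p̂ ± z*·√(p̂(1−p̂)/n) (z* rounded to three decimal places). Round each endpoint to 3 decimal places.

(0.716, 0.797)

Sample proportion p̂ = 230/304 = 0.75658.
SE(p̂) = √(0.75658·0.24342/304) = 0.024613.
z* = 1.645 at the 90% level.
Margin = 1.645·0.024613 = 0.04049.
So the interval runs from 0.716 to 0.797.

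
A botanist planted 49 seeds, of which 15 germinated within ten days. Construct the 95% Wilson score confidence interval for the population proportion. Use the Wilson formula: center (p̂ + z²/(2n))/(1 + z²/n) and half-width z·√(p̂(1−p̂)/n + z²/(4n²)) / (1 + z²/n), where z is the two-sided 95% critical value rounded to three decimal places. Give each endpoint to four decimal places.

(0.1952, 0.4453)

Here p̂ = 15/49 = 0.30612 and z = 1.960 (z² = 3.841600).
Denominator 1 + z²/n = 1 + 3.841600/49 = 1.078400.
Adjusted center: (0.30612 + z²/(2n))/1.078400 = 0.32022.
Radicand: p̂(1−p̂)/n + z²/(4n²) = 0.004334928 + 0.000400000 = 0.004734928.
Half-width = 1.960·√0.004734928/1.078400 = 0.12506.
CI: 0.32022 ± 0.12506 = (0.1952, 0.4453).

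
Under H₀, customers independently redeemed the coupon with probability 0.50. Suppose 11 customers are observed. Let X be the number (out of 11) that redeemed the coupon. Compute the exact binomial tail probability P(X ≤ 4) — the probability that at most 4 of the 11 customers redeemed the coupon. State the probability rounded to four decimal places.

X is binomial with n = 11 and p = 0.50.
P(X ≤ 4) = Σ_{j=0}^{4} C(11,j)·0.50^j·0.50^{11−j}.
= 0.000488 + 0.005371 + 0.026855 + 0.080566 + 0.161133 = 0.2744.

P = 0.2744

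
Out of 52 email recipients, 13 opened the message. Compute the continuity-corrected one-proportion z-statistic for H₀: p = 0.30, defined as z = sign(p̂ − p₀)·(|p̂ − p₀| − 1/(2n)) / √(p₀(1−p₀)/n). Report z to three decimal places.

z = -0.635

With x = 13 successes in n = 52, p̂ = 0.25000. p̂ − p₀ = -0.050000.
1/(2n) = 0.009615.
Corrected numerator: |-0.050000| − 0.009615 = 0.040385.
SE₀ = √(0.30·0.70/52) = 0.063549.
z = −0.040385/0.063549 = -0.635.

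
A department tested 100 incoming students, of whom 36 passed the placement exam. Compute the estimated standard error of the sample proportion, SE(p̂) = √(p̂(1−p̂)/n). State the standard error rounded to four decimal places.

With x = 36 successes in n = 100, p̂ = 0.36000.
p̂(1−p̂) = 0.230400.
SE = √(0.230400/100) = 0.0480.

SE = 0.0480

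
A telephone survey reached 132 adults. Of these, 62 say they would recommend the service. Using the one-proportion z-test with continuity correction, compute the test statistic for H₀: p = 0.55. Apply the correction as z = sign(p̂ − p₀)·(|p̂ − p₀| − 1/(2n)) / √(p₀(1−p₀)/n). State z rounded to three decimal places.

z = -1.767

With x = 62 successes in n = 132, p̂ = 0.46970. p̂ − p₀ = -0.080303.
Continuity correction 1/(2n) = 1/264 = 0.003788.
Corrected numerator: |-0.080303| − 0.003788 = 0.076515.
SE₀ = √(0.55·0.45/132) = 0.043301.
z = −0.076515/0.043301 = -1.767.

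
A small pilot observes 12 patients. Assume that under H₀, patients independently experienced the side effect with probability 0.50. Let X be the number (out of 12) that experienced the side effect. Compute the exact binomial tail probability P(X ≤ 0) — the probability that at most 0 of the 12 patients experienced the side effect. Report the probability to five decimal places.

P = 0.00024

X ~ Binomial(n=12, p=0.50).
P(X ≤ 0) = C(12,0)·0.50^0·0.50^12.
= 0.000244 = 0.00024.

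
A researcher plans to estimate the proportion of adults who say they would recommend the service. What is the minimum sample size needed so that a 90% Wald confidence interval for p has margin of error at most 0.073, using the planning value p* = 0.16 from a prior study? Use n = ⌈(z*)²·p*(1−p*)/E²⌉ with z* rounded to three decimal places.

n = 69

z* = 1.645 at the 90% level.
p*(1−p*) = 0.16·0.84 = 0.1344.
(z*)²·p*(1−p*)/E² = 2.706025·0.1344/0.005329 = 68.247.
Rounding up, n = 69.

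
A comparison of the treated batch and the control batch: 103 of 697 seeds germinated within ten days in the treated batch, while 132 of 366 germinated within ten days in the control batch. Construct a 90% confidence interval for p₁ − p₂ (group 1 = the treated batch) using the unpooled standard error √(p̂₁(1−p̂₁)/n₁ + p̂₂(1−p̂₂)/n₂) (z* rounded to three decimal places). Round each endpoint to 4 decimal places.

p̂₁ = 0.14778, p̂₂ = 0.36066, so the observed difference is -0.21288.
SE = √(0.000180686 + 0.000630009) = √0.000810695 = 0.028473.
The 90% critical value is z* = 1.645. Margin = 1.645·0.028473 = 0.04684.
Interval: -0.21288 ± 0.04684 → (-0.2597, -0.1660).

(-0.2597, -0.1660)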